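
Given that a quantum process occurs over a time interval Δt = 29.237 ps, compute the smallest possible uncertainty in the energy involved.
11.256 μeV

Using the energy-time uncertainty principle:
ΔEΔt ≥ ℏ/2

The minimum uncertainty in energy is:
ΔE_min = ℏ/(2Δt)
ΔE_min = (1.055e-34 J·s) / (2 × 2.924e-11 s)
ΔE_min = 1.803e-24 J = 11.256 μeV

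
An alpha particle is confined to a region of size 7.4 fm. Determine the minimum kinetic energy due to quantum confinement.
23.846 keV

Using the uncertainty principle:

1. Position uncertainty: Δx ≈ 7.400e-15 m
2. Minimum momentum uncertainty: Δp = ℏ/(2Δx) = 7.125e-21 kg·m/s
3. Minimum kinetic energy:
   KE = (Δp)²/(2m) = (7.125e-21)²/(2 × 6.645e-27 kg)
   KE = 3.821e-15 J = 23.846 keV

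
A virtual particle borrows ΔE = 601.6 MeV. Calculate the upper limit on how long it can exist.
5.471 × 10^-25 s

Using the energy-time uncertainty principle:
ΔEΔt ≥ ℏ/2

For a virtual particle borrowing energy ΔE, the maximum lifetime is:
Δt_max = ℏ/(2ΔE)

Converting energy:
ΔE = 601.6 MeV = 9.639e-11 J

Δt_max = (1.055e-34 J·s) / (2 × 9.639e-11 J)
Δt_max = 5.471e-25 s = 5.471 × 10^-25 s

Virtual particles with higher borrowed energy exist for shorter times.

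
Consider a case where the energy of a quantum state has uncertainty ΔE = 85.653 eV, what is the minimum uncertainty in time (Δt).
3.842 as

Using the energy-time uncertainty principle:
ΔEΔt ≥ ℏ/2

The minimum uncertainty in time is:
Δt_min = ℏ/(2ΔE)
Δt_min = (1.055e-34 J·s) / (2 × 1.372e-17 J)
Δt_min = 3.842e-18 s = 3.842 as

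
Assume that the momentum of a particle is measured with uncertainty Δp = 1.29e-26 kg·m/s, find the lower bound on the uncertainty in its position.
4.087 nm

Using the Heisenberg uncertainty principle:
ΔxΔp ≥ ℏ/2

The minimum uncertainty in position is:
Δx_min = ℏ/(2Δp)
Δx_min = (1.055e-34 J·s) / (2 × 1.290e-26 kg·m/s)
Δx_min = 4.087e-09 m = 4.087 nm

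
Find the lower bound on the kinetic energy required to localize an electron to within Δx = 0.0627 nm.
2.423 eV

Localizing a particle requires giving it sufficient momentum uncertainty:

1. From uncertainty principle: Δp ≥ ℏ/(2Δx)
   Δp_min = (1.055e-34 J·s) / (2 × 6.270e-11 m)
   Δp_min = 8.410e-25 kg·m/s

2. This momentum uncertainty corresponds to kinetic energy:
   KE ≈ (Δp)²/(2m) = (8.410e-25)²/(2 × 9.109e-31 kg)
   KE = 3.882e-19 J = 2.423 eV

Tighter localization requires more energy.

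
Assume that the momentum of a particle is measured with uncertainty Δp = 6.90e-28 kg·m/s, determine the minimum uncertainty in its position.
76.418 nm

Using the Heisenberg uncertainty principle:
ΔxΔp ≥ ℏ/2

The minimum uncertainty in position is:
Δx_min = ℏ/(2Δp)
Δx_min = (1.055e-34 J·s) / (2 × 6.900e-28 kg·m/s)
Δx_min = 7.642e-08 m = 76.418 nm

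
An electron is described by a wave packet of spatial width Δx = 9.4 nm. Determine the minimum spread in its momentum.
5.609 × 10^-27 kg·m/s

For a wave packet, the spatial width Δx and momentum spread Δp are related by the uncertainty principle:
ΔxΔp ≥ ℏ/2

The minimum momentum spread is:
Δp_min = ℏ/(2Δx)
Δp_min = (1.055e-34 J·s) / (2 × 9.400e-09 m)
Δp_min = 5.609e-27 kg·m/s

A wave packet cannot have both a well-defined position and well-defined momentum.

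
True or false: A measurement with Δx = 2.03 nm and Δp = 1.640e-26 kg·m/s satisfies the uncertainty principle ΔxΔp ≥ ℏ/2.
No, it violates the uncertainty principle (impossible measurement).

Calculate the product ΔxΔp:
ΔxΔp = (2.030e-09 m) × (1.640e-26 kg·m/s)
ΔxΔp = 3.329e-35 J·s

Compare to the minimum allowed value ℏ/2:
ℏ/2 = 5.273e-35 J·s

Since ΔxΔp = 3.329e-35 J·s < 5.273e-35 J·s = ℏ/2,
the measurement violates the uncertainty principle.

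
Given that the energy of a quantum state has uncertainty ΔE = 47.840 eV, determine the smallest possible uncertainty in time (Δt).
6.879 as

Using the energy-time uncertainty principle:
ΔEΔt ≥ ℏ/2

The minimum uncertainty in time is:
Δt_min = ℏ/(2ΔE)
Δt_min = (1.055e-34 J·s) / (2 × 7.665e-18 J)
Δt_min = 6.879e-18 s = 6.879 as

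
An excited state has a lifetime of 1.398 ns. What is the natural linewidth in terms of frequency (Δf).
56.922 MHz

Using the energy-time uncertainty principle and E = hf:
ΔEΔt ≥ ℏ/2
hΔf·Δt ≥ ℏ/2

The minimum frequency uncertainty is:
Δf = ℏ/(2hτ) = 1/(4πτ)
Δf = 1/(4π × 1.398e-09 s)
Δf = 5.692e+07 Hz = 56.922 MHz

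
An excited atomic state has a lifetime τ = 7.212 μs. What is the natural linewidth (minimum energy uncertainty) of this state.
45.633 peV

Using the energy-time uncertainty principle:
ΔEΔt ≥ ℏ/2

The lifetime τ represents the time uncertainty Δt.
The natural linewidth (minimum energy uncertainty) is:

ΔE = ℏ/(2τ)
ΔE = (1.055e-34 J·s) / (2 × 7.212e-06 s)
ΔE = 7.311e-30 J = 45.633 peV

This natural linewidth limits the precision of spectroscopic measurements.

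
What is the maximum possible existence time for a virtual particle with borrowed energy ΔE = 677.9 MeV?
4.855 × 10^-25 s

Using the energy-time uncertainty principle:
ΔEΔt ≥ ℏ/2

For a virtual particle borrowing energy ΔE, the maximum lifetime is:
Δt_max = ℏ/(2ΔE)

Converting energy:
ΔE = 677.9 MeV = 1.086e-10 J

Δt_max = (1.055e-34 J·s) / (2 × 1.086e-10 J)
Δt_max = 4.855e-25 s = 4.855 × 10^-25 s

Virtual particles with higher borrowed energy exist for shorter times.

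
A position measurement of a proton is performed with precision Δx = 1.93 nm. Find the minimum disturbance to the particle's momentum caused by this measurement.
2.732 × 10^-26 kg·m/s

The uncertainty principle implies that measuring position disturbs momentum:
ΔxΔp ≥ ℏ/2

When we measure position with precision Δx, we necessarily introduce a momentum uncertainty:
Δp ≥ ℏ/(2Δx)
Δp_min = (1.055e-34 J·s) / (2 × 1.930e-09 m)
Δp_min = 2.732e-26 kg·m/s

The more precisely we measure position, the greater the momentum disturbance.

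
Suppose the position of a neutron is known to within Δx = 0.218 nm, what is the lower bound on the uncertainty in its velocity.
144.409 m/s

Using the Heisenberg uncertainty principle and Δp = mΔv:
ΔxΔp ≥ ℏ/2
Δx(mΔv) ≥ ℏ/2

The minimum uncertainty in velocity is:
Δv_min = ℏ/(2mΔx)
Δv_min = (1.055e-34 J·s) / (2 × 1.675e-27 kg × 2.180e-10 m)
Δv_min = 1.444e+02 m/s = 144.409 m/s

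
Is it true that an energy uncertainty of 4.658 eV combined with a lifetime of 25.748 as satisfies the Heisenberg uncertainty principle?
No, it violates the uncertainty relation.

Calculate the product ΔEΔt:
ΔE = 4.658 eV = 7.463e-19 J
ΔEΔt = (7.463e-19 J) × (2.575e-17 s)
ΔEΔt = 1.922e-35 J·s

Compare to the minimum allowed value ℏ/2:
ℏ/2 = 5.273e-35 J·s

Since ΔEΔt = 1.922e-35 J·s < 5.273e-35 J·s = ℏ/2,
this violates the uncertainty relation.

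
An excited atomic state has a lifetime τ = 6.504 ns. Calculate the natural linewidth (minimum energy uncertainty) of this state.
50.601 neV

Using the energy-time uncertainty principle:
ΔEΔt ≥ ℏ/2

The lifetime τ represents the time uncertainty Δt.
The natural linewidth (minimum energy uncertainty) is:

ΔE = ℏ/(2τ)
ΔE = (1.055e-34 J·s) / (2 × 6.504e-09 s)
ΔE = 8.107e-27 J = 50.601 neV

This natural linewidth limits the precision of spectroscopic measurements.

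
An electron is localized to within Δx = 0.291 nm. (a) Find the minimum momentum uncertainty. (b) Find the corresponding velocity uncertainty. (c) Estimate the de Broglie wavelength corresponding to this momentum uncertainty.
(a) Δp_min = 1.812 × 10^-25 kg·m/s
(b) Δv_min = 198.913 km/s
(c) λ_dB = 3.657 nm

Step-by-step:

(a) From the uncertainty principle:
Δp_min = ℏ/(2Δx) = (1.055e-34 J·s)/(2 × 2.910e-10 m) = 1.812e-25 kg·m/s

(b) The velocity uncertainty:
Δv = Δp/m = (1.812e-25 kg·m/s)/(9.109e-31 kg) = 1.989e+05 m/s = 198.913 km/s

(c) The de Broglie wavelength for this momentum:
λ = h/p = (6.626e-34 J·s)/(1.812e-25 kg·m/s) = 3.657e-09 m = 3.657 nm

Note: The de Broglie wavelength is comparable to the localization size, as expected from wave-particle duality.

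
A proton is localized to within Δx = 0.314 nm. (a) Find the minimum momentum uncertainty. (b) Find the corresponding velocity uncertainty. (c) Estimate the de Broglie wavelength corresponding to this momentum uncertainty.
(a) Δp_min = 1.679 × 10^-25 kg·m/s
(b) Δv_min = 100.397 m/s
(c) λ_dB = 3.946 nm

Step-by-step:

(a) From the uncertainty principle:
Δp_min = ℏ/(2Δx) = (1.055e-34 J·s)/(2 × 3.140e-10 m) = 1.679e-25 kg·m/s

(b) The velocity uncertainty:
Δv = Δp/m = (1.679e-25 kg·m/s)/(1.673e-27 kg) = 1.004e+02 m/s = 100.397 m/s

(c) The de Broglie wavelength for this momentum:
λ = h/p = (6.626e-34 J·s)/(1.679e-25 kg·m/s) = 3.946e-09 m = 3.946 nm

Note: The de Broglie wavelength is comparable to the localization size, as expected from wave-particle duality.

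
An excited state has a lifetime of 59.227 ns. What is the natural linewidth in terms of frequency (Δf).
1.344 MHz

Using the energy-time uncertainty principle and E = hf:
ΔEΔt ≥ ℏ/2
hΔf·Δt ≥ ℏ/2

The minimum frequency uncertainty is:
Δf = ℏ/(2hτ) = 1/(4πτ)
Δf = 1/(4π × 5.923e-08 s)
Δf = 1.344e+06 Hz = 1.344 MHz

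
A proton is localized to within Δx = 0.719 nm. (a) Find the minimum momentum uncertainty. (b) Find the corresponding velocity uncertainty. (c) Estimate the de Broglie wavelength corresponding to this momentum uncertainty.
(a) Δp_min = 7.334 × 10^-26 kg·m/s
(b) Δv_min = 43.845 m/s
(c) λ_dB = 9.035 nm

Step-by-step:

(a) From the uncertainty principle:
Δp_min = ℏ/(2Δx) = (1.055e-34 J·s)/(2 × 7.190e-10 m) = 7.334e-26 kg·m/s

(b) The velocity uncertainty:
Δv = Δp/m = (7.334e-26 kg·m/s)/(1.673e-27 kg) = 4.384e+01 m/s = 43.845 m/s

(c) The de Broglie wavelength for this momentum:
λ = h/p = (6.626e-34 J·s)/(7.334e-26 kg·m/s) = 9.035e-09 m = 9.035 nm

Note: The de Broglie wavelength is comparable to the localization size, as expected from wave-particle duality.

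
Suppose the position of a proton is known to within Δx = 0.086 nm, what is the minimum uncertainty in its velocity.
366.564 m/s

Using the Heisenberg uncertainty principle and Δp = mΔv:
ΔxΔp ≥ ℏ/2
Δx(mΔv) ≥ ℏ/2

The minimum uncertainty in velocity is:
Δv_min = ℏ/(2mΔx)
Δv_min = (1.055e-34 J·s) / (2 × 1.673e-27 kg × 8.600e-11 m)
Δv_min = 3.666e+02 m/s = 366.564 m/s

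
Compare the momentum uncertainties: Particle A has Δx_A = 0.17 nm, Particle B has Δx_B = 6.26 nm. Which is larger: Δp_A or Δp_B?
Particle A has the larger minimum momentum uncertainty, by a factor of 36.82.

For each particle, the minimum momentum uncertainty is Δp_min = ℏ/(2Δx):

Particle A: Δp_A = ℏ/(2×1.700e-10 m) = 3.102e-25 kg·m/s
Particle B: Δp_B = ℏ/(2×6.260e-09 m) = 8.423e-27 kg·m/s

Ratio: Δp_A/Δp_B = 36.82

Since Δp_min ∝ 1/Δx, the particle with smaller position uncertainty (A) has larger momentum uncertainty.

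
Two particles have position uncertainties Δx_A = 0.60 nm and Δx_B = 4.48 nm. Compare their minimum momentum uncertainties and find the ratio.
Particle A has the larger minimum momentum uncertainty, by a factor of 7.47.

For each particle, the minimum momentum uncertainty is Δp_min = ℏ/(2Δx):

Particle A: Δp_A = ℏ/(2×6.000e-10 m) = 8.788e-26 kg·m/s
Particle B: Δp_B = ℏ/(2×4.480e-09 m) = 1.177e-26 kg·m/s

Ratio: Δp_A/Δp_B = 7.47

Since Δp_min ∝ 1/Δx, the particle with smaller position uncertainty (A) has larger momentum uncertainty.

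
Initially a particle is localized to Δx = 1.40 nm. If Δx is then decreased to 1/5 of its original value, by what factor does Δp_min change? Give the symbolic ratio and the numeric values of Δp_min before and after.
Original Δp_min = 3.766 × 10^-26 kg·m/s; new Δp'_min = 1.883 × 10^-25 kg·m/s; ratio Δp'_min/Δp_min = 5.

From the uncertainty principle ΔxΔp ≥ ℏ/2, the minimum momentum uncertainty is Δp_min = ℏ/(2Δx).

Original (Δx = 1.40 nm = 1.400e-09 m):
Δp_min = (1.055e-34 J·s)/(2 × 1.400e-09 m) = 3.766e-26 kg·m/s

When Δx → (1/5)Δx:
Δp'_min = ℏ/(2 × (1/5)Δx) = 5 × ℏ/(2Δx) = 5 × Δp_min
Δp'_min = 5 × 3.766e-26 kg·m/s = 1.883e-25 kg·m/s

Since Δp_min ∝ 1/Δx, when Δx is decreased to 1/5 of its original value, Δp_min increases to 5 times its original value.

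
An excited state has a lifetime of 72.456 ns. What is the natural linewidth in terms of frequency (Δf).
1.098 MHz

Using the energy-time uncertainty principle and E = hf:
ΔEΔt ≥ ℏ/2
hΔf·Δt ≥ ℏ/2

The minimum frequency uncertainty is:
Δf = ℏ/(2hτ) = 1/(4πτ)
Δf = 1/(4π × 7.246e-08 s)
Δf = 1.098e+06 Hz = 1.098 MHz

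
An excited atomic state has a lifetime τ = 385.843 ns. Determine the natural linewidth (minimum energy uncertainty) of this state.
852.953 peV

Using the energy-time uncertainty principle:
ΔEΔt ≥ ℏ/2

The lifetime τ represents the time uncertainty Δt.
The natural linewidth (minimum energy uncertainty) is:

ΔE = ℏ/(2τ)
ΔE = (1.055e-34 J·s) / (2 × 3.858e-07 s)
ΔE = 1.367e-28 J = 852.953 peV

This natural linewidth limits the precision of spectroscopic measurements.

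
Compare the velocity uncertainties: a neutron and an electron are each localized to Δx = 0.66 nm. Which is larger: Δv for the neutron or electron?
The electron has the larger minimum velocity uncertainty, by a ratio of 1838.7.

For both particles, Δp_min = ℏ/(2Δx) = 7.989e-26 kg·m/s (same for both).

The velocity uncertainty is Δv = Δp/m:
- neutron: Δv = 7.989e-26 / 1.675e-27 = 4.770e+01 m/s = 47.699 m/s
- electron: Δv = 7.989e-26 / 9.109e-31 = 8.770e+04 m/s = 87.703 km/s

Ratio: 8.770e+04 / 4.770e+01 = 1838.7

The lighter particle has larger velocity uncertainty because Δv ∝ 1/m.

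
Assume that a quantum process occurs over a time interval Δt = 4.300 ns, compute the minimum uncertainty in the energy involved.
76.536 neV

Using the energy-time uncertainty principle:
ΔEΔt ≥ ℏ/2

The minimum uncertainty in energy is:
ΔE_min = ℏ/(2Δt)
ΔE_min = (1.055e-34 J·s) / (2 × 4.300e-09 s)
ΔE_min = 1.226e-26 J = 76.536 neV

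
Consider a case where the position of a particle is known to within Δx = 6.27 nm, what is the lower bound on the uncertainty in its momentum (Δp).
8.410 × 10^-27 kg·m/s

Using the Heisenberg uncertainty principle:
ΔxΔp ≥ ℏ/2

The minimum uncertainty in momentum is:
Δp_min = ℏ/(2Δx)
Δp_min = (1.055e-34 J·s) / (2 × 6.270e-09 m)
Δp_min = 8.410e-27 kg·m/s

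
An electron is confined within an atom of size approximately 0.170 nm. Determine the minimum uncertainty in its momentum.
3.102 × 10^-25 kg·m/s

Using the Heisenberg uncertainty principle:
ΔxΔp ≥ ℏ/2

With Δx ≈ L = 1.700e-10 m (the confinement size):
Δp_min = ℏ/(2Δx)
Δp_min = (1.055e-34 J·s) / (2 × 1.700e-10 m)
Δp_min = 3.102e-25 kg·m/s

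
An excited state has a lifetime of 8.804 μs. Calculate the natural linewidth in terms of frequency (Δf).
9.039 kHz

Using the energy-time uncertainty principle and E = hf:
ΔEΔt ≥ ℏ/2
hΔf·Δt ≥ ℏ/2

The minimum frequency uncertainty is:
Δf = ℏ/(2hτ) = 1/(4πτ)
Δf = 1/(4π × 8.804e-06 s)
Δf = 9.039e+03 Hz = 9.039 kHz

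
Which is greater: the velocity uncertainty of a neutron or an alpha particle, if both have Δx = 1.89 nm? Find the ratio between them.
The neutron has the larger minimum velocity uncertainty, by a ratio of 4.0.

For both particles, Δp_min = ℏ/(2Δx) = 2.790e-26 kg·m/s (same for both).

The velocity uncertainty is Δv = Δp/m:
- neutron: Δv = 2.790e-26 / 1.675e-27 = 1.666e+01 m/s = 16.657 m/s
- alpha particle: Δv = 2.790e-26 / 6.645e-27 = 4.199e+00 m/s = 4.199 m/s

Ratio: 1.666e+01 / 4.199e+00 = 4.0

The lighter particle has larger velocity uncertainty because Δv ∝ 1/m.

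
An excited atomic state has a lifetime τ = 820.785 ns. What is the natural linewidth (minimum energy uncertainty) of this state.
400.965 peV

Using the energy-time uncertainty principle:
ΔEΔt ≥ ℏ/2

The lifetime τ represents the time uncertainty Δt.
The natural linewidth (minimum energy uncertainty) is:

ΔE = ℏ/(2τ)
ΔE = (1.055e-34 J·s) / (2 × 8.208e-07 s)
ΔE = 6.424e-29 J = 400.965 peV

This natural linewidth limits the precision of spectroscopic measurements.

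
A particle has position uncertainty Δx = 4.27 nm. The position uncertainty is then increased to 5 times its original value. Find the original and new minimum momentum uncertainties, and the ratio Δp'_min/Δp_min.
Original Δp_min = 1.235 × 10^-26 kg·m/s; new Δp'_min = 2.470 × 10^-27 kg·m/s; ratio Δp'_min/Δp_min = 1/5.

From the uncertainty principle ΔxΔp ≥ ℏ/2, the minimum momentum uncertainty is Δp_min = ℏ/(2Δx).

Original (Δx = 4.27 nm = 4.270e-09 m):
Δp_min = (1.055e-34 J·s)/(2 × 4.270e-09 m) = 1.235e-26 kg·m/s

When Δx → 5Δx:
Δp'_min = ℏ/(2 × 5Δx) = (1/5) × ℏ/(2Δx) = (1/5) × Δp_min
Δp'_min = 1/5 × 1.235e-26 kg·m/s = 2.470e-27 kg·m/s

Since Δp_min ∝ 1/Δx, when Δx is increased to 5 times its original value, Δp_min decreases to 1/5 of its original value.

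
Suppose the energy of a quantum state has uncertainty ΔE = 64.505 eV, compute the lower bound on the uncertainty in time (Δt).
5.102 as

Using the energy-time uncertainty principle:
ΔEΔt ≥ ℏ/2

The minimum uncertainty in time is:
Δt_min = ℏ/(2ΔE)
Δt_min = (1.055e-34 J·s) / (2 × 1.033e-17 J)
Δt_min = 5.102e-18 s = 5.102 as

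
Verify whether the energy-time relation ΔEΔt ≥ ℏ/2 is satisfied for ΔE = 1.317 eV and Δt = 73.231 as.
No, it violates the uncertainty relation.

Calculate the product ΔEΔt:
ΔE = 1.317 eV = 2.110e-19 J
ΔEΔt = (2.110e-19 J) × (7.323e-17 s)
ΔEΔt = 1.545e-35 J·s

Compare to the minimum allowed value ℏ/2:
ℏ/2 = 5.273e-35 J·s

Since ΔEΔt = 1.545e-35 J·s < 5.273e-35 J·s = ℏ/2,
this violates the uncertainty relation.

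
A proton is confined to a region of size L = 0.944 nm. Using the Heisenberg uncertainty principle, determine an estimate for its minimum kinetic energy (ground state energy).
5.821 μeV

Using the uncertainty principle to estimate ground state energy:

1. The position uncertainty is approximately the confinement size:
   Δx ≈ L = 9.440e-10 m

2. From ΔxΔp ≥ ℏ/2, the minimum momentum uncertainty is:
   Δp ≈ ℏ/(2L) = 5.586e-26 kg·m/s

3. The kinetic energy is approximately:
   KE ≈ (Δp)²/(2m) = (5.586e-26)²/(2 × 1.673e-27 kg)
   KE ≈ 9.327e-25 J = 5.821 μeV

This is an order-of-magnitude estimate of the ground state energy.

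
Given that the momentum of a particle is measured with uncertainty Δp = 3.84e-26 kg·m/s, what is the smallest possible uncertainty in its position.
1.373 nm

Using the Heisenberg uncertainty principle:
ΔxΔp ≥ ℏ/2

The minimum uncertainty in position is:
Δx_min = ℏ/(2Δp)
Δx_min = (1.055e-34 J·s) / (2 × 3.840e-26 kg·m/s)
Δx_min = 1.373e-09 m = 1.373 nm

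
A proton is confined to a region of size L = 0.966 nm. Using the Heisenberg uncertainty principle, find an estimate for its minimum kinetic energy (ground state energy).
5.559 μeV

Using the uncertainty principle to estimate ground state energy:

1. The position uncertainty is approximately the confinement size:
   Δx ≈ L = 9.660e-10 m

2. From ΔxΔp ≥ ℏ/2, the minimum momentum uncertainty is:
   Δp ≈ ℏ/(2L) = 5.458e-26 kg·m/s

3. The kinetic energy is approximately:
   KE ≈ (Δp)²/(2m) = (5.458e-26)²/(2 × 1.673e-27 kg)
   KE ≈ 8.907e-25 J = 5.559 μeV

This is an order-of-magnitude estimate of the ground state energy.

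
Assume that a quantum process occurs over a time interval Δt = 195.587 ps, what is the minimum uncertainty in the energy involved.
1.683 μeV

Using the energy-time uncertainty principle:
ΔEΔt ≥ ℏ/2

The minimum uncertainty in energy is:
ΔE_min = ℏ/(2Δt)
ΔE_min = (1.055e-34 J·s) / (2 × 1.956e-10 s)
ΔE_min = 2.696e-25 J = 1.683 μeV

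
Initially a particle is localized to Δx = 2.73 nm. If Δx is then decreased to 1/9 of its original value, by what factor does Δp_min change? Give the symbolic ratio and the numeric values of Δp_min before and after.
Original Δp_min = 1.931 × 10^-26 kg·m/s; new Δp'_min = 1.738 × 10^-25 kg·m/s; ratio Δp'_min/Δp_min = 9.

From the uncertainty principle ΔxΔp ≥ ℏ/2, the minimum momentum uncertainty is Δp_min = ℏ/(2Δx).

Original (Δx = 2.73 nm = 2.730e-09 m):
Δp_min = (1.055e-34 J·s)/(2 × 2.730e-09 m) = 1.931e-26 kg·m/s

When Δx → (1/9)Δx:
Δp'_min = ℏ/(2 × (1/9)Δx) = 9 × ℏ/(2Δx) = 9 × Δp_min
Δp'_min = 9 × 1.931e-26 kg·m/s = 1.738e-25 kg·m/s

Since Δp_min ∝ 1/Δx, when Δx is decreased to 1/9 of its original value, Δp_min increases to 9 times its original value.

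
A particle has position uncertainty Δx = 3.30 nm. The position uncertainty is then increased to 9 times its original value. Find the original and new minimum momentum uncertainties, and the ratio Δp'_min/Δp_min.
Original Δp_min = 1.598 × 10^-26 kg·m/s; new Δp'_min = 1.775 × 10^-27 kg·m/s; ratio Δp'_min/Δp_min = 1/9.

From the uncertainty principle ΔxΔp ≥ ℏ/2, the minimum momentum uncertainty is Δp_min = ℏ/(2Δx).

Original (Δx = 3.30 nm = 3.300e-09 m):
Δp_min = (1.055e-34 J·s)/(2 × 3.300e-09 m) = 1.598e-26 kg·m/s

When Δx → 9Δx:
Δp'_min = ℏ/(2 × 9Δx) = (1/9) × ℏ/(2Δx) = (1/9) × Δp_min
Δp'_min = 1/9 × 1.598e-26 kg·m/s = 1.775e-27 kg·m/s

Since Δp_min ∝ 1/Δx, when Δx is increased to 9 times its original value, Δp_min decreases to 1/9 of its original value.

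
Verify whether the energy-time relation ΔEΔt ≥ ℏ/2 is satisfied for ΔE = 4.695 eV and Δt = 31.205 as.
No, it violates the uncertainty relation.

Calculate the product ΔEΔt:
ΔE = 4.695 eV = 7.522e-19 J
ΔEΔt = (7.522e-19 J) × (3.120e-17 s)
ΔEΔt = 2.347e-35 J·s

Compare to the minimum allowed value ℏ/2:
ℏ/2 = 5.273e-35 J·s

Since ΔEΔt = 2.347e-35 J·s < 5.273e-35 J·s = ℏ/2,
this violates the uncertainty relation.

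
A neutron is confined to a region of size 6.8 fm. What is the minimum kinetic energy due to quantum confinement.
112.031 keV

Using the uncertainty principle:

1. Position uncertainty: Δx ≈ 6.800e-15 m
2. Minimum momentum uncertainty: Δp = ℏ/(2Δx) = 7.754e-21 kg·m/s
3. Minimum kinetic energy:
   KE = (Δp)²/(2m) = (7.754e-21)²/(2 × 1.675e-27 kg)
   KE = 1.795e-14 J = 112.031 keV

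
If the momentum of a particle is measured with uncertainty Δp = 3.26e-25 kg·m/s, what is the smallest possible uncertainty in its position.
161.744 pm

Using the Heisenberg uncertainty principle:
ΔxΔp ≥ ℏ/2

The minimum uncertainty in position is:
Δx_min = ℏ/(2Δp)
Δx_min = (1.055e-34 J·s) / (2 × 3.260e-25 kg·m/s)
Δx_min = 1.617e-10 m = 161.744 pm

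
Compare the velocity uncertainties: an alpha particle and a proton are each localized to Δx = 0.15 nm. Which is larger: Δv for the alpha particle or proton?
The proton has the larger minimum velocity uncertainty, by a ratio of 4.0.

For both particles, Δp_min = ℏ/(2Δx) = 3.515e-25 kg·m/s (same for both).

The velocity uncertainty is Δv = Δp/m:
- alpha particle: Δv = 3.515e-25 / 6.645e-27 = 5.290e+01 m/s = 52.903 m/s
- proton: Δv = 3.515e-25 / 1.673e-27 = 2.102e+02 m/s = 210.163 m/s

Ratio: 2.102e+02 / 5.290e+01 = 4.0

The lighter particle has larger velocity uncertainty because Δv ∝ 1/m.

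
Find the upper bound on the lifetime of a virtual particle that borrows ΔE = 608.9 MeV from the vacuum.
5.405 × 10^-25 s

Using the energy-time uncertainty principle:
ΔEΔt ≥ ℏ/2

For a virtual particle borrowing energy ΔE, the maximum lifetime is:
Δt_max = ℏ/(2ΔE)

Converting energy:
ΔE = 608.9 MeV = 9.756e-11 J

Δt_max = (1.055e-34 J·s) / (2 × 9.756e-11 J)
Δt_max = 5.405e-25 s = 5.405 × 10^-25 s

Virtual particles with higher borrowed energy exist for shorter times.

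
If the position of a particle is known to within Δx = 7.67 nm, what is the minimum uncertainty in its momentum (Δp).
6.875 × 10^-27 kg·m/s

Using the Heisenberg uncertainty principle:
ΔxΔp ≥ ℏ/2

The minimum uncertainty in momentum is:
Δp_min = ℏ/(2Δx)
Δp_min = (1.055e-34 J·s) / (2 × 7.670e-09 m)
Δp_min = 6.875e-27 kg·m/s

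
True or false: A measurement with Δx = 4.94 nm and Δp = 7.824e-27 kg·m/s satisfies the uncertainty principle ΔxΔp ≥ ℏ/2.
No, it violates the uncertainty principle (impossible measurement).

Calculate the product ΔxΔp:
ΔxΔp = (4.940e-09 m) × (7.824e-27 kg·m/s)
ΔxΔp = 3.865e-35 J·s

Compare to the minimum allowed value ℏ/2:
ℏ/2 = 5.273e-35 J·s

Since ΔxΔp = 3.865e-35 J·s < 5.273e-35 J·s = ℏ/2,
the measurement violates the uncertainty principle.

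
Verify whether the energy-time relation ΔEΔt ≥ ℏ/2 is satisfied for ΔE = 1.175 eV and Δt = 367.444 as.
Yes, it satisfies the uncertainty relation.

Calculate the product ΔEΔt:
ΔE = 1.175 eV = 1.883e-19 J
ΔEΔt = (1.883e-19 J) × (3.674e-16 s)
ΔEΔt = 6.917e-35 J·s

Compare to the minimum allowed value ℏ/2:
ℏ/2 = 5.273e-35 J·s

Since ΔEΔt = 6.917e-35 J·s ≥ 5.273e-35 J·s = ℏ/2,
this satisfies the uncertainty relation.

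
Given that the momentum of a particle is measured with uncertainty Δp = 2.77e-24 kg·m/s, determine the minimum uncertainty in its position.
19.036 pm

Using the Heisenberg uncertainty principle:
ΔxΔp ≥ ℏ/2

The minimum uncertainty in position is:
Δx_min = ℏ/(2Δp)
Δx_min = (1.055e-34 J·s) / (2 × 2.770e-24 kg·m/s)
Δx_min = 1.904e-11 m = 19.036 pm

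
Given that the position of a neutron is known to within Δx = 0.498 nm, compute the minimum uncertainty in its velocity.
63.215 m/s

Using the Heisenberg uncertainty principle and Δp = mΔv:
ΔxΔp ≥ ℏ/2
Δx(mΔv) ≥ ℏ/2

The minimum uncertainty in velocity is:
Δv_min = ℏ/(2mΔx)
Δv_min = (1.055e-34 J·s) / (2 × 1.675e-27 kg × 4.980e-10 m)
Δv_min = 6.322e+01 m/s = 63.215 m/s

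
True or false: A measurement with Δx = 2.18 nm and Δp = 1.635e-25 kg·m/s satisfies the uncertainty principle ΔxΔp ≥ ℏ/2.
Yes, it satisfies the uncertainty principle.

Calculate the product ΔxΔp:
ΔxΔp = (2.180e-09 m) × (1.635e-25 kg·m/s)
ΔxΔp = 3.564e-34 J·s

Compare to the minimum allowed value ℏ/2:
ℏ/2 = 5.273e-35 J·s

Since ΔxΔp = 3.564e-34 J·s ≥ 5.273e-35 J·s = ℏ/2,
the measurement satisfies the uncertainty principle.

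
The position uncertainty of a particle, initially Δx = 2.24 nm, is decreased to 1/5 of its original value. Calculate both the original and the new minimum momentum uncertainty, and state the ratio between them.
Original Δp_min = 2.354 × 10^-26 kg·m/s; new Δp'_min = 1.177 × 10^-25 kg·m/s; ratio Δp'_min/Δp_min = 5.

From the uncertainty principle ΔxΔp ≥ ℏ/2, the minimum momentum uncertainty is Δp_min = ℏ/(2Δx).

Original (Δx = 2.24 nm = 2.240e-09 m):
Δp_min = (1.055e-34 J·s)/(2 × 2.240e-09 m) = 2.354e-26 kg·m/s

When Δx → (1/5)Δx:
Δp'_min = ℏ/(2 × (1/5)Δx) = 5 × ℏ/(2Δx) = 5 × Δp_min
Δp'_min = 5 × 2.354e-26 kg·m/s = 1.177e-25 kg·m/s

Since Δp_min ∝ 1/Δx, when Δx is decreased to 1/5 of its original value, Δp_min increases to 5 times its original value.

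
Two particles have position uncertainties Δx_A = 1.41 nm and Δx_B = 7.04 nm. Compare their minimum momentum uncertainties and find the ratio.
Particle A has the larger minimum momentum uncertainty, by a factor of 4.99.

For each particle, the minimum momentum uncertainty is Δp_min = ℏ/(2Δx):

Particle A: Δp_A = ℏ/(2×1.410e-09 m) = 3.740e-26 kg·m/s
Particle B: Δp_B = ℏ/(2×7.040e-09 m) = 7.490e-27 kg·m/s

Ratio: Δp_A/Δp_B = 4.99

Since Δp_min ∝ 1/Δx, the particle with smaller position uncertainty (A) has larger momentum uncertainty.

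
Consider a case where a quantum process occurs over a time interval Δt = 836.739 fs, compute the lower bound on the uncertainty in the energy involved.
393.320 μeV

Using the energy-time uncertainty principle:
ΔEΔt ≥ ℏ/2

The minimum uncertainty in energy is:
ΔE_min = ℏ/(2Δt)
ΔE_min = (1.055e-34 J·s) / (2 × 8.367e-13 s)
ΔE_min = 6.302e-23 J = 393.320 μeV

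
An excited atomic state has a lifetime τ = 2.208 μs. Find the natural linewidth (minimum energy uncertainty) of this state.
149.052 peV

Using the energy-time uncertainty principle:
ΔEΔt ≥ ℏ/2

The lifetime τ represents the time uncertainty Δt.
The natural linewidth (minimum energy uncertainty) is:

ΔE = ℏ/(2τ)
ΔE = (1.055e-34 J·s) / (2 × 2.208e-06 s)
ΔE = 2.388e-29 J = 149.052 peV

This natural linewidth limits the precision of spectroscopic measurements.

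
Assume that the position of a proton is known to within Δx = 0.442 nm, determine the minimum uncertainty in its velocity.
71.322 m/s

Using the Heisenberg uncertainty principle and Δp = mΔv:
ΔxΔp ≥ ℏ/2
Δx(mΔv) ≥ ℏ/2

The minimum uncertainty in velocity is:
Δv_min = ℏ/(2mΔx)
Δv_min = (1.055e-34 J·s) / (2 × 1.673e-27 kg × 4.420e-10 m)
Δv_min = 7.132e+01 m/s = 71.322 m/s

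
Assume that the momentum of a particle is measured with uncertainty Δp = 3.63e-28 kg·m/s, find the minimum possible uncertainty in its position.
145.258 nm

Using the Heisenberg uncertainty principle:
ΔxΔp ≥ ℏ/2

The minimum uncertainty in position is:
Δx_min = ℏ/(2Δp)
Δx_min = (1.055e-34 J·s) / (2 × 3.630e-28 kg·m/s)
Δx_min = 1.453e-07 m = 145.258 nm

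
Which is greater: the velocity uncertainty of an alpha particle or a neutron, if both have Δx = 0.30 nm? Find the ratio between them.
The neutron has the larger minimum velocity uncertainty, by a ratio of 4.0.

For both particles, Δp_min = ℏ/(2Δx) = 1.758e-25 kg·m/s (same for both).

The velocity uncertainty is Δv = Δp/m:
- alpha particle: Δv = 1.758e-25 / 6.645e-27 = 2.645e+01 m/s = 26.452 m/s
- neutron: Δv = 1.758e-25 / 1.675e-27 = 1.049e+02 m/s = 104.937 m/s

Ratio: 1.049e+02 / 2.645e+01 = 4.0

The lighter particle has larger velocity uncertainty because Δv ∝ 1/m.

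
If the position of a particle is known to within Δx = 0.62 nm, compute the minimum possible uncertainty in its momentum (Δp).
8.505 × 10^-26 kg·m/s

Using the Heisenberg uncertainty principle:
ΔxΔp ≥ ℏ/2

The minimum uncertainty in momentum is:
Δp_min = ℏ/(2Δx)
Δp_min = (1.055e-34 J·s) / (2 × 6.200e-10 m)
Δp_min = 8.505e-26 kg·m/s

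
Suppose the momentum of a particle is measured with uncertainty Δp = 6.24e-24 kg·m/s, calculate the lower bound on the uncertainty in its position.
8.450 pm

Using the Heisenberg uncertainty principle:
ΔxΔp ≥ ℏ/2

The minimum uncertainty in position is:
Δx_min = ℏ/(2Δp)
Δx_min = (1.055e-34 J·s) / (2 × 6.240e-24 kg·m/s)
Δx_min = 8.450e-12 m = 8.450 pm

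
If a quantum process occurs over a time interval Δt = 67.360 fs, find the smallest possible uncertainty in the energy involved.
4.886 meV

Using the energy-time uncertainty principle:
ΔEΔt ≥ ℏ/2

The minimum uncertainty in energy is:
ΔE_min = ℏ/(2Δt)
ΔE_min = (1.055e-34 J·s) / (2 × 6.736e-14 s)
ΔE_min = 7.828e-22 J = 4.886 meV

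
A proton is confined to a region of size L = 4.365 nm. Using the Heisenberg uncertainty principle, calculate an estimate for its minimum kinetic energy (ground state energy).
272.261 neV

Using the uncertainty principle to estimate ground state energy:

1. The position uncertainty is approximately the confinement size:
   Δx ≈ L = 4.365e-09 m

2. From ΔxΔp ≥ ℏ/2, the minimum momentum uncertainty is:
   Δp ≈ ℏ/(2L) = 1.208e-26 kg·m/s

3. The kinetic energy is approximately:
   KE ≈ (Δp)²/(2m) = (1.208e-26)²/(2 × 1.673e-27 kg)
   KE ≈ 4.362e-26 J = 272.261 neV

This is an order-of-magnitude estimate of the ground state energy.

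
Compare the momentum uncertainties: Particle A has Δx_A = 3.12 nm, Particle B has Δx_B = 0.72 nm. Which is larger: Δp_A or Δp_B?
Particle B has the larger minimum momentum uncertainty, by a factor of 4.33.

For each particle, the minimum momentum uncertainty is Δp_min = ℏ/(2Δx):

Particle A: Δp_A = ℏ/(2×3.120e-09 m) = 1.690e-26 kg·m/s
Particle B: Δp_B = ℏ/(2×7.200e-10 m) = 7.323e-26 kg·m/s

Ratio: Δp_B/Δp_A = 4.33

Since Δp_min ∝ 1/Δx, the particle with smaller position uncertainty (B) has larger momentum uncertainty.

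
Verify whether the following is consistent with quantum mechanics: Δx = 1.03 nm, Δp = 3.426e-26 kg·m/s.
No, it violates the uncertainty principle (impossible measurement).

Calculate the product ΔxΔp:
ΔxΔp = (1.030e-09 m) × (3.426e-26 kg·m/s)
ΔxΔp = 3.529e-35 J·s

Compare to the minimum allowed value ℏ/2:
ℏ/2 = 5.273e-35 J·s

Since ΔxΔp = 3.529e-35 J·s < 5.273e-35 J·s = ℏ/2,
the measurement violates the uncertainty principle.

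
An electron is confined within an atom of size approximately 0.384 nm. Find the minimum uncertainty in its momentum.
1.373 × 10^-25 kg·m/s

Using the Heisenberg uncertainty principle:
ΔxΔp ≥ ℏ/2

With Δx ≈ L = 3.840e-10 m (the confinement size):
Δp_min = ℏ/(2Δx)
Δp_min = (1.055e-34 J·s) / (2 × 3.840e-10 m)
Δp_min = 1.373e-25 kg·m/s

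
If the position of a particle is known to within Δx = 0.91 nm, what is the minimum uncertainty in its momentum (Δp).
5.794 × 10^-26 kg·m/s

Using the Heisenberg uncertainty principle:
ΔxΔp ≥ ℏ/2

The minimum uncertainty in momentum is:
Δp_min = ℏ/(2Δx)
Δp_min = (1.055e-34 J·s) / (2 × 9.100e-10 m)
Δp_min = 5.794e-26 kg·m/s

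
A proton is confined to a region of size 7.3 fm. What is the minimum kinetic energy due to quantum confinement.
97.344 keV

Using the uncertainty principle:

1. Position uncertainty: Δx ≈ 7.300e-15 m
2. Minimum momentum uncertainty: Δp = ℏ/(2Δx) = 7.223e-21 kg·m/s
3. Minimum kinetic energy:
   KE = (Δp)²/(2m) = (7.223e-21)²/(2 × 1.673e-27 kg)
   KE = 1.560e-14 J = 97.344 keV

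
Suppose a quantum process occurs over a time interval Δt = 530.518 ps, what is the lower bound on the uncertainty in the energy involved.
620.348 neV

Using the energy-time uncertainty principle:
ΔEΔt ≥ ℏ/2

The minimum uncertainty in energy is:
ΔE_min = ℏ/(2Δt)
ΔE_min = (1.055e-34 J·s) / (2 × 5.305e-10 s)
ΔE_min = 9.939e-26 J = 620.348 neV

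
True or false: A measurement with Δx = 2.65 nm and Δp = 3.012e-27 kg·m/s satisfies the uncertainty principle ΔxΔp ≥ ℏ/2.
No, it violates the uncertainty principle (impossible measurement).

Calculate the product ΔxΔp:
ΔxΔp = (2.650e-09 m) × (3.012e-27 kg·m/s)
ΔxΔp = 7.982e-36 J·s

Compare to the minimum allowed value ℏ/2:
ℏ/2 = 5.273e-35 J·s

Since ΔxΔp = 7.982e-36 J·s < 5.273e-35 J·s = ℏ/2,
the measurement violates the uncertainty principle.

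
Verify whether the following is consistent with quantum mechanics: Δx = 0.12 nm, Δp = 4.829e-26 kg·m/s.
No, it violates the uncertainty principle (impossible measurement).

Calculate the product ΔxΔp:
ΔxΔp = (1.200e-10 m) × (4.829e-26 kg·m/s)
ΔxΔp = 5.795e-36 J·s

Compare to the minimum allowed value ℏ/2:
ℏ/2 = 5.273e-35 J·s

Since ΔxΔp = 5.795e-36 J·s < 5.273e-35 J·s = ℏ/2,
the measurement violates the uncertainty principle.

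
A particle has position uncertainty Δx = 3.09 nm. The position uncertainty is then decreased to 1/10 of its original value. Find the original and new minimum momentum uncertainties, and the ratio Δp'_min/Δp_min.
Original Δp_min = 1.706 × 10^-26 kg·m/s; new Δp'_min = 1.706 × 10^-25 kg·m/s; ratio Δp'_min/Δp_min = 10.

From the uncertainty principle ΔxΔp ≥ ℏ/2, the minimum momentum uncertainty is Δp_min = ℏ/(2Δx).

Original (Δx = 3.09 nm = 3.090e-09 m):
Δp_min = (1.055e-34 J·s)/(2 × 3.090e-09 m) = 1.706e-26 kg·m/s

When Δx → (1/10)Δx:
Δp'_min = ℏ/(2 × (1/10)Δx) = 10 × ℏ/(2Δx) = 10 × Δp_min
Δp'_min = 10 × 1.706e-26 kg·m/s = 1.706e-25 kg·m/s

Since Δp_min ∝ 1/Δx, when Δx is decreased to 1/10 of its original value, Δp_min increases to 10 times its original value.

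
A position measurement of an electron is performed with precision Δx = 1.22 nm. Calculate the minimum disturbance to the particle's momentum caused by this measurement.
4.322 × 10^-26 kg·m/s

The uncertainty principle implies that measuring position disturbs momentum:
ΔxΔp ≥ ℏ/2

When we measure position with precision Δx, we necessarily introduce a momentum uncertainty:
Δp ≥ ℏ/(2Δx)
Δp_min = (1.055e-34 J·s) / (2 × 1.220e-09 m)
Δp_min = 4.322e-26 kg·m/s

The more precisely we measure position, the greater the momentum disturbance.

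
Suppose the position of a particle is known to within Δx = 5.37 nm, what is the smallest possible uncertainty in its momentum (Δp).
9.819 × 10^-27 kg·m/s

Using the Heisenberg uncertainty principle:
ΔxΔp ≥ ℏ/2

The minimum uncertainty in momentum is:
Δp_min = ℏ/(2Δx)
Δp_min = (1.055e-34 J·s) / (2 × 5.370e-09 m)
Δp_min = 9.819e-27 kg·m/s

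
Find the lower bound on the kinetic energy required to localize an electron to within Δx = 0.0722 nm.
1.827 eV

Localizing a particle requires giving it sufficient momentum uncertainty:

1. From uncertainty principle: Δp ≥ ℏ/(2Δx)
   Δp_min = (1.055e-34 J·s) / (2 × 7.220e-11 m)
   Δp_min = 7.303e-25 kg·m/s

2. This momentum uncertainty corresponds to kinetic energy:
   KE ≈ (Δp)²/(2m) = (7.303e-25)²/(2 × 9.109e-31 kg)
   KE = 2.928e-19 J = 1.827 eV

Tighter localization requires more energy.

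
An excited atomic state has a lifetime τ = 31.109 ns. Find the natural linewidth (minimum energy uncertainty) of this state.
10.579 neV

Using the energy-time uncertainty principle:
ΔEΔt ≥ ℏ/2

The lifetime τ represents the time uncertainty Δt.
The natural linewidth (minimum energy uncertainty) is:

ΔE = ℏ/(2τ)
ΔE = (1.055e-34 J·s) / (2 × 3.111e-08 s)
ΔE = 1.695e-27 J = 10.579 neV

This natural linewidth limits the precision of spectroscopic measurements.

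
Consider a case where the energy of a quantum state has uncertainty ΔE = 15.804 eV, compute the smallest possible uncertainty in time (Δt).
20.824 as

Using the energy-time uncertainty principle:
ΔEΔt ≥ ℏ/2

The minimum uncertainty in time is:
Δt_min = ℏ/(2ΔE)
Δt_min = (1.055e-34 J·s) / (2 × 2.532e-18 J)
Δt_min = 2.082e-17 s = 20.824 as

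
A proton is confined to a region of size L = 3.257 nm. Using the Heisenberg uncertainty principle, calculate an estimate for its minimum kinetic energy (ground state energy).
489.011 neV

Using the uncertainty principle to estimate ground state energy:

1. The position uncertainty is approximately the confinement size:
   Δx ≈ L = 3.257e-09 m

2. From ΔxΔp ≥ ℏ/2, the minimum momentum uncertainty is:
   Δp ≈ ℏ/(2L) = 1.619e-26 kg·m/s

3. The kinetic energy is approximately:
   KE ≈ (Δp)²/(2m) = (1.619e-26)²/(2 × 1.673e-27 kg)
   KE ≈ 7.835e-26 J = 489.011 neV

This is an order-of-magnitude estimate of the ground state energy.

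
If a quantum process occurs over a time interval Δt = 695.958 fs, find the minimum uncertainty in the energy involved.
472.882 μeV

Using the energy-time uncertainty principle:
ΔEΔt ≥ ℏ/2

The minimum uncertainty in energy is:
ΔE_min = ℏ/(2Δt)
ΔE_min = (1.055e-34 J·s) / (2 × 6.960e-13 s)
ΔE_min = 7.576e-23 J = 472.882 μeV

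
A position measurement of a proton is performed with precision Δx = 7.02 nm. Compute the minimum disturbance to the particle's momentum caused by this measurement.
7.511 × 10^-27 kg·m/s

The uncertainty principle implies that measuring position disturbs momentum:
ΔxΔp ≥ ℏ/2

When we measure position with precision Δx, we necessarily introduce a momentum uncertainty:
Δp ≥ ℏ/(2Δx)
Δp_min = (1.055e-34 J·s) / (2 × 7.020e-09 m)
Δp_min = 7.511e-27 kg·m/s

The more precisely we measure position, the greater the momentum disturbance.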